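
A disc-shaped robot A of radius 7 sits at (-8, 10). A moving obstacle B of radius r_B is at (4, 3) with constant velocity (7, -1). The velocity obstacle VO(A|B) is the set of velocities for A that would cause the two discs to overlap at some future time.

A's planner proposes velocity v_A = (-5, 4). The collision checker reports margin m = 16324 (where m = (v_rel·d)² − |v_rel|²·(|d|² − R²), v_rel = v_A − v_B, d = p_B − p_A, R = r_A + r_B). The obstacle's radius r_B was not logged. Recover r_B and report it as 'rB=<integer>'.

m = 16324
d = (12, -7);  v_rel = (-12, 5),  |v_rel|² = 169
v_rel×d = (-12)·(-7) − (5)·(12) = 24
since m = R²·169 − 24²:  R² = (576 + 16324) / 169 = 100
R = √100 = 10  ⇒  r_B = 10 − 7 = 3

rB=3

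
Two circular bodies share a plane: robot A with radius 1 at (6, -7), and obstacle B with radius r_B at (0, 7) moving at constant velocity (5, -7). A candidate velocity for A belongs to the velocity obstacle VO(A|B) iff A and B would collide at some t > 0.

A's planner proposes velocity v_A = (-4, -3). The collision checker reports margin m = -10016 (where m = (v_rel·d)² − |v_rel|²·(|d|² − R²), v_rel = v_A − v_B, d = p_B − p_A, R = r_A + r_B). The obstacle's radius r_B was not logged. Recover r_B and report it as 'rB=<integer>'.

m = -10016
d = (-6, 14);  v_rel = (-9, 4),  |v_rel|² = 97
v_rel×d = (-9)·(14) − (4)·(-6) = -102
since m = R²·97 − (-102)²:  R² = (10404 + -10016) / 97 = 4
R = √4 = 2  ⇒  r_B = 2 − 1 = 1

rB=1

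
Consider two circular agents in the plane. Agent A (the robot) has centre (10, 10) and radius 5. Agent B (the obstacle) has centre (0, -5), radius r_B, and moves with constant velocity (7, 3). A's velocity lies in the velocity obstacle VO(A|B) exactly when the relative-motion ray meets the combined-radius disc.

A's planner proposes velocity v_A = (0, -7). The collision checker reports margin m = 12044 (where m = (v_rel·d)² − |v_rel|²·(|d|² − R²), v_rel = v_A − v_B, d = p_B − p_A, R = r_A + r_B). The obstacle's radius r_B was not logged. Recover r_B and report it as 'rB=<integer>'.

m = 12044
d = (-10, -15);  v_rel = (-7, -10),  |v_rel|² = 149
v_rel×d = (-7)·(-15) − (-10)·(-10) = 5
since m = R²·149 − 5²:  R² = (25 + 12044) / 149 = 81
R = √81 = 9  ⇒  r_B = 9 − 5 = 4

rB=4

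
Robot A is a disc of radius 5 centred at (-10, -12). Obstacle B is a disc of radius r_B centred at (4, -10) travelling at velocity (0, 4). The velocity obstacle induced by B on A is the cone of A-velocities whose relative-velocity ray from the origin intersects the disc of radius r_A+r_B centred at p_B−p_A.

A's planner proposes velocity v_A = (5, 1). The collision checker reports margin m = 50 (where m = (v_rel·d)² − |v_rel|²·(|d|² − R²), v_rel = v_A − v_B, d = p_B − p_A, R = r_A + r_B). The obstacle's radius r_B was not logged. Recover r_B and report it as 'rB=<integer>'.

m = 50
d = (14, 2);  v_rel = (5, -3),  |v_rel|² = 34
v_rel×d = (5)·(2) − (-3)·(14) = 52
since m = R²·34 − 52²:  R² = (2704 + 50) / 34 = 81
R = √81 = 9  ⇒  r_B = 9 − 5 = 4

rB=4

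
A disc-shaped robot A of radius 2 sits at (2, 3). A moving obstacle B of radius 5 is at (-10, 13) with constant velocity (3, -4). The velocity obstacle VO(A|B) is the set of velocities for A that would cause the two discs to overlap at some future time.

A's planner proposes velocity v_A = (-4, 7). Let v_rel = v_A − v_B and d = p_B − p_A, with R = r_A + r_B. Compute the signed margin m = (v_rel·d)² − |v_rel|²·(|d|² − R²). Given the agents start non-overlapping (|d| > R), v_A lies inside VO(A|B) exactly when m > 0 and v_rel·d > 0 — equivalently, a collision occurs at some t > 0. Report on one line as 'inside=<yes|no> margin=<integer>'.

d = (-12, 10),  |d|² = 244;  R = 2+5 = 7,  c = 244−7² = 195
v_rel = (-7, 11),  |v_rel|² = 170;  v_rel·d = (-7)·(-12) + (11)·(10) = 194
170·t² − 388·t + 195 = 0  ⇒  m = 194² − 170·195 = 4486
m = 4486 > 0,  v_rel·d = 194 > 0  ⇒  inside

inside=yes margin=4486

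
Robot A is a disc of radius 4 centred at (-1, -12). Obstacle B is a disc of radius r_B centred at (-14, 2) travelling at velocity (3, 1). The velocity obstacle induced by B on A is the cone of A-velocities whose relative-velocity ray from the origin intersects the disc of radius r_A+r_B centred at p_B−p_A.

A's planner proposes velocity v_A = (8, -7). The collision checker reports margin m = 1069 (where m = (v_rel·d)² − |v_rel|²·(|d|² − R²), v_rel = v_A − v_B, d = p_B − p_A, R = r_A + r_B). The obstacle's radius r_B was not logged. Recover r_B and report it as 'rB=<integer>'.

m = 1069
d = (-13, 14);  v_rel = (5, -8),  |v_rel|² = 89
v_rel×d = (5)·(14) − (-8)·(-13) = -34
since m = R²·89 − (-34)²:  R² = (1156 + 1069) / 89 = 25
R = √25 = 5  ⇒  r_B = 5 − 4 = 1

rB=1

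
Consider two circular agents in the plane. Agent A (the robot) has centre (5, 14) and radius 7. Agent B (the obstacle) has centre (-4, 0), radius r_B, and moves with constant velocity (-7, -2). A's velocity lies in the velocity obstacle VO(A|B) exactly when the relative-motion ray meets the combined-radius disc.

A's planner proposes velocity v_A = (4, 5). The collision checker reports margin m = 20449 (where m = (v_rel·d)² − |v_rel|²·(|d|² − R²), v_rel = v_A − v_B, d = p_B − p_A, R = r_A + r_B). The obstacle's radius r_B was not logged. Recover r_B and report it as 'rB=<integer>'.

m = 20449
d = (-9, -14);  v_rel = (11, 7),  |v_rel|² = 170
v_rel×d = (11)·(-14) − (7)·(-9) = -91
since m = R²·170 − (-91)²:  R² = (8281 + 20449) / 170 = 169
R = √169 = 13  ⇒  r_B = 13 − 7 = 6

rB=6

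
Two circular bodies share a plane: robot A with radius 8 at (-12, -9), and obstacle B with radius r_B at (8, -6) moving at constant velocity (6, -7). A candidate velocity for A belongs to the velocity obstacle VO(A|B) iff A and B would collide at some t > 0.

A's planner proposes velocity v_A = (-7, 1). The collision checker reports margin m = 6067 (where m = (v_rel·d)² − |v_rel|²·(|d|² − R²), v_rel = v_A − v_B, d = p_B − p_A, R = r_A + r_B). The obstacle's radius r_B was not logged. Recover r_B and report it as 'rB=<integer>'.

m = 6067
d = (20, 3);  v_rel = (-13, 8),  |v_rel|² = 233
v_rel×d = (-13)·(3) − (8)·(20) = -199
since m = R²·233 − (-199)²:  R² = (39601 + 6067) / 233 = 196
R = √196 = 14  ⇒  r_B = 14 − 8 = 6

rB=6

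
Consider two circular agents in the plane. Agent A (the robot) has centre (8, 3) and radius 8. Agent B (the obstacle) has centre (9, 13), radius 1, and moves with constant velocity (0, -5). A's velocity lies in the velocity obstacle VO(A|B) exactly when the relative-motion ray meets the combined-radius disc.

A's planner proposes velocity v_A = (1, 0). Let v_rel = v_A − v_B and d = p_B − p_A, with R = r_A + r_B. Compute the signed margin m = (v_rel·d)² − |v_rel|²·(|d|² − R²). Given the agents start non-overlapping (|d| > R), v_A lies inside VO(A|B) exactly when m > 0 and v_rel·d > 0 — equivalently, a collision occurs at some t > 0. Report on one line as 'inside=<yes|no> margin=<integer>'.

d = (1, 10),  |d|² = 101;  R = 8+1 = 9,  c = 101−9² = 20
v_rel = (1, 5),  |v_rel|² = 26;  v_rel·d = (1)·(1) + (5)·(10) = 51
26·t² − 102·t + 20 = 0  ⇒  m = 51² − 26·20 = 2081
m = 2081 > 0,  v_rel·d = 51 > 0  ⇒  inside

inside=yes margin=2081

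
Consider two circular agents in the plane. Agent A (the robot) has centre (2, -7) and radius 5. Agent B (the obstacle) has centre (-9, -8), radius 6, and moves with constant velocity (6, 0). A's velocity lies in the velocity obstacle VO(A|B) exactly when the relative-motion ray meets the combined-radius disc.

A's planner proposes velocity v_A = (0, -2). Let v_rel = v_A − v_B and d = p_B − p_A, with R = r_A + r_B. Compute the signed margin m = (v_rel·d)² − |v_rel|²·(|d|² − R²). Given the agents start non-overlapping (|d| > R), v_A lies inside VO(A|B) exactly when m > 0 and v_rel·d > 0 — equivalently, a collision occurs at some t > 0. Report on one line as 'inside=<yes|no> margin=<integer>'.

d = (-11, -1),  |d|² = 122;  R = 5+6 = 11,  c = 122−11² = 1
v_rel = (-6, -2),  |v_rel|² = 40;  v_rel·d = (-6)·(-11) + (-2)·(-1) = 68
40·t² − 136·t + 1 = 0  ⇒  m = 68² − 40·1 = 4584
m = 4584 > 0,  v_rel·d = 68 > 0  ⇒  inside

inside=yes margin=4584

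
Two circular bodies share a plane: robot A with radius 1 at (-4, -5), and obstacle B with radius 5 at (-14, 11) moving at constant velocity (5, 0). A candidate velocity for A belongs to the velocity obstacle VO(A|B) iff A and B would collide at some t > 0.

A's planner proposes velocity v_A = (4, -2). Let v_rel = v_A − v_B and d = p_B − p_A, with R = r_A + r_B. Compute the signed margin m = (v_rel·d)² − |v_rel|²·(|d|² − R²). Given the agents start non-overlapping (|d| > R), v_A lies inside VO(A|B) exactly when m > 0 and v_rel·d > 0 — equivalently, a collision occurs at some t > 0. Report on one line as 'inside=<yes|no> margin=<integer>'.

d = (-10, 16),  |d|² = 356;  R = 1+5 = 6,  c = 356−6² = 320
v_rel = (-1, -2),  |v_rel|² = 5;  v_rel·d = (-1)·(-10) + (-2)·(16) = -22
5·t² + 44·t + 320 = 0  ⇒  m = (-22)² − 5·320 = -1116
m = -1116 < 0,  v_rel·d = -22 < 0  ⇒  outside

inside=no margin=-1116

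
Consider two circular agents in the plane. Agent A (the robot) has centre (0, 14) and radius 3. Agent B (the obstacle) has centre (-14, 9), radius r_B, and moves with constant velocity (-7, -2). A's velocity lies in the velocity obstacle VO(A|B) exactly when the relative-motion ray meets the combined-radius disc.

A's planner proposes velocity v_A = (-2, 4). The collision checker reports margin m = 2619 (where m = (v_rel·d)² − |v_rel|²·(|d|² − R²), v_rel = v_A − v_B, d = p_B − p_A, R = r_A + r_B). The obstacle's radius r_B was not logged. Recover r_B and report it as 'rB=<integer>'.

m = 2619
d = (-14, -5);  v_rel = (5, 6),  |v_rel|² = 61
v_rel×d = (5)·(-5) − (6)·(-14) = 59
since m = R²·61 − 59²:  R² = (3481 + 2619) / 61 = 100
R = √100 = 10  ⇒  r_B = 10 − 3 = 7

rB=7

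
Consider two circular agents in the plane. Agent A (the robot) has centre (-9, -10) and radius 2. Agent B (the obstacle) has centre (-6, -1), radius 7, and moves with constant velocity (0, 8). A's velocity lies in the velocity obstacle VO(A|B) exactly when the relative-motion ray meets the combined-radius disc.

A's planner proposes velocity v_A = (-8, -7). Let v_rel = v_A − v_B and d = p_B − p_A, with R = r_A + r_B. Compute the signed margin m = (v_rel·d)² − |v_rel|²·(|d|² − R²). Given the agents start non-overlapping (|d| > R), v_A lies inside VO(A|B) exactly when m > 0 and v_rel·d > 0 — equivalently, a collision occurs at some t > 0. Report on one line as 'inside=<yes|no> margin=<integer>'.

d = (3, 9),  |d|² = 90;  R = 2+7 = 9,  c = 90−9² = 9
v_rel = (-8, -15),  |v_rel|² = 289;  v_rel·d = (-8)·(3) + (-15)·(9) = -159
289·t² + 318·t + 9 = 0  ⇒  m = (-159)² − 289·9 = 22680
m = 22680 > 0,  v_rel·d = -159 < 0  ⇒  outside

inside=no margin=22680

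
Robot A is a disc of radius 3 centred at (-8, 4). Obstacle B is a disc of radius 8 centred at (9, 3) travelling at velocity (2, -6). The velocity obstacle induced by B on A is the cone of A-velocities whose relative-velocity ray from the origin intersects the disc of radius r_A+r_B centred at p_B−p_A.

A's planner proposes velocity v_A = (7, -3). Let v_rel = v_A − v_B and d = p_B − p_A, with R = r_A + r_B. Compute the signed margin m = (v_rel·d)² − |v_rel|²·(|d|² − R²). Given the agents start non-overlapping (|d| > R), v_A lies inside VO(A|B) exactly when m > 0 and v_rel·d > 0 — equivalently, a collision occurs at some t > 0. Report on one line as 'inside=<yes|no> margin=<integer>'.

d = (17, -1),  |d|² = 290;  R = 3+8 = 11,  c = 290−11² = 169
v_rel = (5, 3),  |v_rel|² = 34;  v_rel·d = (5)·(17) + (3)·(-1) = 82
34·t² − 164·t + 169 = 0  ⇒  m = 82² − 34·169 = 978
m = 978 > 0,  v_rel·d = 82 > 0  ⇒  inside

inside=yes margin=978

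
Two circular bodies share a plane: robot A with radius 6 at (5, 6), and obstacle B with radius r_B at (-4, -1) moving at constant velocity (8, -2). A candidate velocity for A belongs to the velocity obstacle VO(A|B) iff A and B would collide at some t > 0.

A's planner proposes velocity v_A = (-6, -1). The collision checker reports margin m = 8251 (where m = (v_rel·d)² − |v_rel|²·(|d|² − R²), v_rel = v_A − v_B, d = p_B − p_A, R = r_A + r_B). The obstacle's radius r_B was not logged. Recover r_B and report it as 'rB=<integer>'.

m = 8251
d = (-9, -7);  v_rel = (-14, 1),  |v_rel|² = 197
v_rel×d = (-14)·(-7) − (1)·(-9) = 107
since m = R²·197 − 107²:  R² = (11449 + 8251) / 197 = 100
R = √100 = 10  ⇒  r_B = 10 − 6 = 4

rB=4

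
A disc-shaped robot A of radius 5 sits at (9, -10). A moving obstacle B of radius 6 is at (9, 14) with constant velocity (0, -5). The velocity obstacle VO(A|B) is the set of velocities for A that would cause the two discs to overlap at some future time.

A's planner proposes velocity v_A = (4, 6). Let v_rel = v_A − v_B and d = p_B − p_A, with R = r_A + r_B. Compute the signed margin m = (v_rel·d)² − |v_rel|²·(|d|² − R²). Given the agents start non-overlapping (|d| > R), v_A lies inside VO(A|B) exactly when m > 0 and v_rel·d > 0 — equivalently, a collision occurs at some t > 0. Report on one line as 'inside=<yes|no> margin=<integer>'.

d = (0, 24),  |d|² = 576;  R = 5+6 = 11,  c = 576−11² = 455
v_rel = (4, 11),  |v_rel|² = 137;  v_rel·d = (4)·(0) + (11)·(24) = 264
137·t² − 528·t + 455 = 0  ⇒  m = 264² − 137·455 = 7361
m = 7361 > 0,  v_rel·d = 264 > 0  ⇒  inside

inside=yes margin=7361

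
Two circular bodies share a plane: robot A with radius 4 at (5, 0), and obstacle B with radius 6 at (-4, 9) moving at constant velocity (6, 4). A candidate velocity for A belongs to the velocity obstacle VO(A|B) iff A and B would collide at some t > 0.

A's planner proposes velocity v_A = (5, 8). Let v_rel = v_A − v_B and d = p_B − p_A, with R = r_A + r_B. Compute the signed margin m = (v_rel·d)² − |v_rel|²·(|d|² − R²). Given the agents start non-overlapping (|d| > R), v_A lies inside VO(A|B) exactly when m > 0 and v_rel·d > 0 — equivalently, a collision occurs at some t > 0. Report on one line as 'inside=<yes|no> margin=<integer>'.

d = (-9, 9),  |d|² = 162;  R = 4+6 = 10,  c = 162−10² = 62
v_rel = (-1, 4),  |v_rel|² = 17;  v_rel·d = (-1)·(-9) + (4)·(9) = 45
17·t² − 90·t + 62 = 0  ⇒  m = 45² − 17·62 = 971
m = 971 > 0,  v_rel·d = 45 > 0  ⇒  inside

inside=yes margin=971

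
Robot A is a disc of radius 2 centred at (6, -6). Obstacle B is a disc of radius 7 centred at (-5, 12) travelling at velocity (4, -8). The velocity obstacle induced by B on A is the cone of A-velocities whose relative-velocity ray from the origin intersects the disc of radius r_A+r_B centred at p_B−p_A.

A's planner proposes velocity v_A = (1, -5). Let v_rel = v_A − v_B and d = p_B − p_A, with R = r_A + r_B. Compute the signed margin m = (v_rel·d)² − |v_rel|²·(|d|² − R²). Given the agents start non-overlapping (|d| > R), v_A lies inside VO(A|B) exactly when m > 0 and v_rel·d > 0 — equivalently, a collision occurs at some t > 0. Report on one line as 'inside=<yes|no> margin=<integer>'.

d = (-11, 18),  |d|² = 445;  R = 2+7 = 9,  c = 445−9² = 364
v_rel = (-3, 3),  |v_rel|² = 18;  v_rel·d = (-3)·(-11) + (3)·(18) = 87
18·t² − 174·t + 364 = 0  ⇒  m = 87² − 18·364 = 1017
m = 1017 > 0,  v_rel·d = 87 > 0  ⇒  inside

inside=yes margin=1017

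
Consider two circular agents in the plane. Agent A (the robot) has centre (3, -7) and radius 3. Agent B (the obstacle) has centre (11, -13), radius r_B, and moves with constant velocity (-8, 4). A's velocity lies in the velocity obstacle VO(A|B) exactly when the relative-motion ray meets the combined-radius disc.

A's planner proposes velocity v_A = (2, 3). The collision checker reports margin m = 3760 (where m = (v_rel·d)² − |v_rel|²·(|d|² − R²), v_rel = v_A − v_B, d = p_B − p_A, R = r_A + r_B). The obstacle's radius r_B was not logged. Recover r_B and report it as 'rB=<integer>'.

m = 3760
d = (8, -6);  v_rel = (10, -1),  |v_rel|² = 101
v_rel×d = (10)·(-6) − (-1)·(8) = -52
since m = R²·101 − (-52)²:  R² = (2704 + 3760) / 101 = 64
R = √64 = 8  ⇒  r_B = 8 − 3 = 5

rB=5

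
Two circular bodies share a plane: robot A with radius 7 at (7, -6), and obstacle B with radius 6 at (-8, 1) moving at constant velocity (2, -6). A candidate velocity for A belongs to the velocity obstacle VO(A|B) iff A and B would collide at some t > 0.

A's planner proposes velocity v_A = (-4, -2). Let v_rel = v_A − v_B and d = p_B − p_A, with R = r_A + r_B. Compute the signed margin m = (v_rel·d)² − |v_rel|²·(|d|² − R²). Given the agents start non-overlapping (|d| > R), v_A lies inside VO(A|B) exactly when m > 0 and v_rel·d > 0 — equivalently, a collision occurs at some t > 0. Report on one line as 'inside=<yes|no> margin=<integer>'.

d = (-15, 7),  |d|² = 274;  R = 7+6 = 13,  c = 274−13² = 105
v_rel = (-6, 4),  |v_rel|² = 52;  v_rel·d = (-6)·(-15) + (4)·(7) = 118
52·t² − 236·t + 105 = 0  ⇒  m = 118² − 52·105 = 8464
m = 8464 > 0,  v_rel·d = 118 > 0  ⇒  inside

inside=yes margin=8464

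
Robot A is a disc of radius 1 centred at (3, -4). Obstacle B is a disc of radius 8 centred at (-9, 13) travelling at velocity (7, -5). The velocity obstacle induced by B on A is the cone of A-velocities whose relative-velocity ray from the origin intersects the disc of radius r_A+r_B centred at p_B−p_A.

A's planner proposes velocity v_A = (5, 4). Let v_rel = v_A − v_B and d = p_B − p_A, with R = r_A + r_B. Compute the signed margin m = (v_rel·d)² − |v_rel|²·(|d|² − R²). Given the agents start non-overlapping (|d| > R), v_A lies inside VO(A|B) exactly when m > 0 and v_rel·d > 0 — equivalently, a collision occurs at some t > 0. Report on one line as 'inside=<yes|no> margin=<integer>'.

d = (-12, 17),  |d|² = 433;  R = 1+8 = 9,  c = 433−9² = 352
v_rel = (-2, 9),  |v_rel|² = 85;  v_rel·d = (-2)·(-12) + (9)·(17) = 177
85·t² − 354·t + 352 = 0  ⇒  m = 177² − 85·352 = 1409
m = 1409 > 0,  v_rel·d = 177 > 0  ⇒  inside

inside=yes margin=1409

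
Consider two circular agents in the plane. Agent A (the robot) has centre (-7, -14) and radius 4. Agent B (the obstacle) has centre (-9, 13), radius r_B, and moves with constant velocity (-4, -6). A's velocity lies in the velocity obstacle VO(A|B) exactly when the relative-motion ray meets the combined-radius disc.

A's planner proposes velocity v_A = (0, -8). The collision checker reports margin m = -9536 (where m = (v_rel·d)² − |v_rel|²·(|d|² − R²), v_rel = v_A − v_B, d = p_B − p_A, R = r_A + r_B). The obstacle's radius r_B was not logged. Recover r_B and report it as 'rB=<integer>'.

m = -9536
d = (-2, 27);  v_rel = (4, -2),  |v_rel|² = 20
v_rel×d = (4)·(27) − (-2)·(-2) = 104
since m = R²·20 − 104²:  R² = (10816 + -9536) / 20 = 64
R = √64 = 8  ⇒  r_B = 8 − 4 = 4

rB=4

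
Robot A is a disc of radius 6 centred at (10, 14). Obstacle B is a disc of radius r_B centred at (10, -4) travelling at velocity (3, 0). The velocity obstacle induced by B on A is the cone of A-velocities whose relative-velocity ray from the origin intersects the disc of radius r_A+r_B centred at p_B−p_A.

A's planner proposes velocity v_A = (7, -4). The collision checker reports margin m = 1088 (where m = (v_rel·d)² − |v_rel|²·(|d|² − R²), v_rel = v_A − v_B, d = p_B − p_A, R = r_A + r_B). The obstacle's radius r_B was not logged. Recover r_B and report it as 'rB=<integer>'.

m = 1088
d = (0, -18);  v_rel = (4, -4),  |v_rel|² = 32
v_rel×d = (4)·(-18) − (-4)·(0) = -72
since m = R²·32 − (-72)²:  R² = (5184 + 1088) / 32 = 196
R = √196 = 14  ⇒  r_B = 14 − 6 = 8

rB=8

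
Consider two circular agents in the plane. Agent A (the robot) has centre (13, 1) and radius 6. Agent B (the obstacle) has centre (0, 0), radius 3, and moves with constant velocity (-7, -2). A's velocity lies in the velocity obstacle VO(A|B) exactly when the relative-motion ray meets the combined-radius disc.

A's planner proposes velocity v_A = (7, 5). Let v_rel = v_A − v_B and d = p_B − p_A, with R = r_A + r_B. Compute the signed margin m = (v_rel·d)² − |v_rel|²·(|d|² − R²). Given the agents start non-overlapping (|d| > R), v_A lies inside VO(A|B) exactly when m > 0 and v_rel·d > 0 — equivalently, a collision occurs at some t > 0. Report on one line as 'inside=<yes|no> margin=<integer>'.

d = (-13, -1),  |d|² = 170;  R = 6+3 = 9,  c = 170−9² = 89
v_rel = (14, 7),  |v_rel|² = 245;  v_rel·d = (14)·(-13) + (7)·(-1) = -189
245·t² + 378·t + 89 = 0  ⇒  m = (-189)² − 245·89 = 13916
m = 13916 > 0,  v_rel·d = -189 < 0  ⇒  outside

inside=no margin=13916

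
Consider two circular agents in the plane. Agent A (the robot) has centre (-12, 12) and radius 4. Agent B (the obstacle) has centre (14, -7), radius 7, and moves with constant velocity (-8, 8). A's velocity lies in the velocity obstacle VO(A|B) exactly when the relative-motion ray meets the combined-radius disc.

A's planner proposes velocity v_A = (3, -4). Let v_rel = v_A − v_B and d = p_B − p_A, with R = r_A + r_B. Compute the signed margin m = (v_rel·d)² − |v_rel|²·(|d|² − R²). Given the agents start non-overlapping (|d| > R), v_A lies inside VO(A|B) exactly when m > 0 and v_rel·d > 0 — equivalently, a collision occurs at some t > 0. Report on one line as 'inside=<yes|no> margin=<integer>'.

d = (26, -19),  |d|² = 1037;  R = 4+7 = 11,  c = 1037−11² = 916
v_rel = (11, -12),  |v_rel|² = 265;  v_rel·d = (11)·(26) + (-12)·(-19) = 514
265·t² − 1028·t + 916 = 0  ⇒  m = 514² − 265·916 = 21456
m = 21456 > 0,  v_rel·d = 514 > 0  ⇒  inside

inside=yes margin=21456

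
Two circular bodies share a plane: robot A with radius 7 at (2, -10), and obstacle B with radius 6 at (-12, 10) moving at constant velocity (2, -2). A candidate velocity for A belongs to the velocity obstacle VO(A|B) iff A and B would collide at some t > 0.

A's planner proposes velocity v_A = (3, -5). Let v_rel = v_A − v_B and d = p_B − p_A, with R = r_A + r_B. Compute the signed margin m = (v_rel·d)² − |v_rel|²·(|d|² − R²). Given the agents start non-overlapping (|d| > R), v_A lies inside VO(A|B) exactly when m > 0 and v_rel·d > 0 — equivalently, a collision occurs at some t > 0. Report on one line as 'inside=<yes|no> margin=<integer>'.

d = (-14, 20),  |d|² = 596;  R = 7+6 = 13,  c = 596−13² = 427
v_rel = (1, -3),  |v_rel|² = 10;  v_rel·d = (1)·(-14) + (-3)·(20) = -74
10·t² + 148·t + 427 = 0  ⇒  m = (-74)² − 10·427 = 1206
m = 1206 > 0,  v_rel·d = -74 < 0  ⇒  outside

inside=no margin=1206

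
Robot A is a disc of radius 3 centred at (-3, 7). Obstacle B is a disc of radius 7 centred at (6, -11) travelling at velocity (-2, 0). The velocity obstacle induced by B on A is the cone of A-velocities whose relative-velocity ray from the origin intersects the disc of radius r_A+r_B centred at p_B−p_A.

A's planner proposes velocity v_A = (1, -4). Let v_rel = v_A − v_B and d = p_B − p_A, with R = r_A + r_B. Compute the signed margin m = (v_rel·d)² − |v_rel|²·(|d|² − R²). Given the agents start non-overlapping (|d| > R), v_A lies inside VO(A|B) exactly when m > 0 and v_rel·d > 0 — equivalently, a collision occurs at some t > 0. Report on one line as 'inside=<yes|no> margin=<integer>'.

d = (9, -18),  |d|² = 405;  R = 3+7 = 10,  c = 405−10² = 305
v_rel = (3, -4),  |v_rel|² = 25;  v_rel·d = (3)·(9) + (-4)·(-18) = 99
25·t² − 198·t + 305 = 0  ⇒  m = 99² − 25·305 = 2176
m = 2176 > 0,  v_rel·d = 99 > 0  ⇒  inside

inside=yes margin=2176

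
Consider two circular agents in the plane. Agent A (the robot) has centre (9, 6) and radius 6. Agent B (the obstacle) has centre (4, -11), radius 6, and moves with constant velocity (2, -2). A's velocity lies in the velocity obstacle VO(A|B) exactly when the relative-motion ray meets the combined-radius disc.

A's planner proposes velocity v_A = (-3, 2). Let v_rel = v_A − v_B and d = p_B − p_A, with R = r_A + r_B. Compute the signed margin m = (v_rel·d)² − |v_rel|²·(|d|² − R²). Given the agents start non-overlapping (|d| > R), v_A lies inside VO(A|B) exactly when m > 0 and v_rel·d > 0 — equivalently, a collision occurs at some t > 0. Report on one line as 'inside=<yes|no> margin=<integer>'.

d = (-5, -17),  |d|² = 314;  R = 6+6 = 12,  c = 314−12² = 170
v_rel = (-5, 4),  |v_rel|² = 41;  v_rel·d = (-5)·(-5) + (4)·(-17) = -43
41·t² + 86·t + 170 = 0  ⇒  m = (-43)² − 41·170 = -5121
m = -5121 < 0,  v_rel·d = -43 < 0  ⇒  outside

inside=no margin=-5121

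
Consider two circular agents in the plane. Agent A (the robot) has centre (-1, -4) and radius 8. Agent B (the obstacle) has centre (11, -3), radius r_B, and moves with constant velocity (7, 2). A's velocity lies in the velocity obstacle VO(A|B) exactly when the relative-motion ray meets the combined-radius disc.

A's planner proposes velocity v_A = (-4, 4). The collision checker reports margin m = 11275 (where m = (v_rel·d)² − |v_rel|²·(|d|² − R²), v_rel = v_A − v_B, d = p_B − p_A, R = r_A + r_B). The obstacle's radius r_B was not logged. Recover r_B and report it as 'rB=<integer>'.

m = 11275
d = (12, 1);  v_rel = (-11, 2),  |v_rel|² = 125
v_rel×d = (-11)·(1) − (2)·(12) = -35
since m = R²·125 − (-35)²:  R² = (1225 + 11275) / 125 = 100
R = √100 = 10  ⇒  r_B = 10 − 8 = 2

rB=2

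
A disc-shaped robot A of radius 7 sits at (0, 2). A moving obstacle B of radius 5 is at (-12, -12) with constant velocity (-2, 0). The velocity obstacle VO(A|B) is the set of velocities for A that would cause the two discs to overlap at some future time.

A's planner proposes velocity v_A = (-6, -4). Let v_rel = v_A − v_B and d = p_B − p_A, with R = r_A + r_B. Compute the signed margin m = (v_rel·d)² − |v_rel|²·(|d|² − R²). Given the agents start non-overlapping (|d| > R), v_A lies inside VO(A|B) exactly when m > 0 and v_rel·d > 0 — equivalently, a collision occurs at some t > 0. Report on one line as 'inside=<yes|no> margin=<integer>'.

d = (-12, -14),  |d|² = 340;  R = 7+5 = 12,  c = 340−12² = 196
v_rel = (-4, -4),  |v_rel|² = 32;  v_rel·d = (-4)·(-12) + (-4)·(-14) = 104
32·t² − 208·t + 196 = 0  ⇒  m = 104² − 32·196 = 4544
m = 4544 > 0,  v_rel·d = 104 > 0  ⇒  inside

inside=yes margin=4544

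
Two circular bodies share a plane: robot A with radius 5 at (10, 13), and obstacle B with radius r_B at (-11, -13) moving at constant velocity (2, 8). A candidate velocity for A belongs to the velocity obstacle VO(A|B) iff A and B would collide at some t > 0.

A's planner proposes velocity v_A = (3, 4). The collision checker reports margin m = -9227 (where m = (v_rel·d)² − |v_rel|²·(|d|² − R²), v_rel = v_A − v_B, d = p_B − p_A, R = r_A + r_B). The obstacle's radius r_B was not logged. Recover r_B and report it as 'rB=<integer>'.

m = -9227
d = (-21, -26);  v_rel = (1, -4),  |v_rel|² = 17
v_rel×d = (1)·(-26) − (-4)·(-21) = -110
since m = R²·17 − (-110)²:  R² = (12100 + -9227) / 17 = 169
R = √169 = 13  ⇒  r_B = 13 − 5 = 8

rB=8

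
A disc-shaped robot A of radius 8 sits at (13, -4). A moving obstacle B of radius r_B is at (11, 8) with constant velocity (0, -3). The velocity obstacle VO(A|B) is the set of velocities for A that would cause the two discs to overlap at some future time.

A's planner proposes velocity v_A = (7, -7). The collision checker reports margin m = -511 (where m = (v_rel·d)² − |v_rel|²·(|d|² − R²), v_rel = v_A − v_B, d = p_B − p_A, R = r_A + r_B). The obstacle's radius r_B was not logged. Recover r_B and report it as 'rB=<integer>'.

m = -511
d = (-2, 12);  v_rel = (7, -4),  |v_rel|² = 65
v_rel×d = (7)·(12) − (-4)·(-2) = 76
since m = R²·65 − 76²:  R² = (5776 + -511) / 65 = 81
R = √81 = 9  ⇒  r_B = 9 − 8 = 1

rB=1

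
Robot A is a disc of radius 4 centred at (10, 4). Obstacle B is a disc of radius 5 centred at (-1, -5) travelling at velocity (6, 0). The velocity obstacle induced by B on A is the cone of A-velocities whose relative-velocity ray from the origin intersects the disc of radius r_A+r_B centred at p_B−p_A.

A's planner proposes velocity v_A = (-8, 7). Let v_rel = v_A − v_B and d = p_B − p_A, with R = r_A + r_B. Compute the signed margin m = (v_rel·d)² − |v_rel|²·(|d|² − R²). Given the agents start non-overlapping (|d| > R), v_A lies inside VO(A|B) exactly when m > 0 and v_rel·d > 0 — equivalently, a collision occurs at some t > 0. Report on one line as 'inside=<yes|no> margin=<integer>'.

d = (-11, -9),  |d|² = 202;  R = 4+5 = 9,  c = 202−9² = 121
v_rel = (-14, 7),  |v_rel|² = 245;  v_rel·d = (-14)·(-11) + (7)·(-9) = 91
245·t² − 182·t + 121 = 0  ⇒  m = 91² − 245·121 = -21364
m = -21364 < 0,  v_rel·d = 91 > 0  ⇒  outside

inside=no margin=-21364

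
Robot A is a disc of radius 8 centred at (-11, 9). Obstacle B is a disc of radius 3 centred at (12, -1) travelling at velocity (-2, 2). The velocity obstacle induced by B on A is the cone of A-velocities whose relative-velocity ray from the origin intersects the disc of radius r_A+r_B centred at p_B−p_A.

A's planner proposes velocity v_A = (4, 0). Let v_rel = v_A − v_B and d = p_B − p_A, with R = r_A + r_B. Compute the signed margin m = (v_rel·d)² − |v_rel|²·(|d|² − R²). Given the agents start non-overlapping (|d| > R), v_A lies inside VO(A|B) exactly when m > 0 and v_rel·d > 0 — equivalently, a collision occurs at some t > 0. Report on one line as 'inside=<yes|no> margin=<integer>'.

d = (23, -10),  |d|² = 629;  R = 8+3 = 11,  c = 629−11² = 508
v_rel = (6, -2),  |v_rel|² = 40;  v_rel·d = (6)·(23) + (-2)·(-10) = 158
40·t² − 316·t + 508 = 0  ⇒  m = 158² − 40·508 = 4644
m = 4644 > 0,  v_rel·d = 158 > 0  ⇒  inside

inside=yes margin=4644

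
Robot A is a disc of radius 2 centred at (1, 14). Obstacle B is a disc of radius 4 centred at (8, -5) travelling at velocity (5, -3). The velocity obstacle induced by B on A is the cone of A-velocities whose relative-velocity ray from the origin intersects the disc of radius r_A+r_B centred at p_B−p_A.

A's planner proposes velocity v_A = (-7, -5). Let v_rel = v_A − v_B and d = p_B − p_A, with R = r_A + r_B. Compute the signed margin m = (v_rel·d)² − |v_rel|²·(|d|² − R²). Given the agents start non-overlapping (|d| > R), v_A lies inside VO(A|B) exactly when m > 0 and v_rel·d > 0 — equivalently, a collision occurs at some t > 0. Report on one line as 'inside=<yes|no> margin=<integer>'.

d = (7, -19),  |d|² = 410;  R = 2+4 = 6,  c = 410−6² = 374
v_rel = (-12, -2),  |v_rel|² = 148;  v_rel·d = (-12)·(7) + (-2)·(-19) = -46
148·t² + 92·t + 374 = 0  ⇒  m = (-46)² − 148·374 = -53236
m = -53236 < 0,  v_rel·d = -46 < 0  ⇒  outside

inside=no margin=-53236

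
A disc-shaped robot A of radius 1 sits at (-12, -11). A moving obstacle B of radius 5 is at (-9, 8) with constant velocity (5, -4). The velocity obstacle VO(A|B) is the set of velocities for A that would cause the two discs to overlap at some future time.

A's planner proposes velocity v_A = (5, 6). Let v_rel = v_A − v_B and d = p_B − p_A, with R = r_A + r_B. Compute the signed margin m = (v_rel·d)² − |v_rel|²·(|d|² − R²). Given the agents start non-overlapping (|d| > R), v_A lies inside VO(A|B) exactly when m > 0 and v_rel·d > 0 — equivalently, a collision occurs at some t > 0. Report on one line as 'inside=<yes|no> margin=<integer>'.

d = (3, 19),  |d|² = 370;  R = 1+5 = 6,  c = 370−6² = 334
v_rel = (0, 10),  |v_rel|² = 100;  v_rel·d = (0)·(3) + (10)·(19) = 190
100·t² − 380·t + 334 = 0  ⇒  m = 190² − 100·334 = 2700
m = 2700 > 0,  v_rel·d = 190 > 0  ⇒  inside

inside=yes margin=2700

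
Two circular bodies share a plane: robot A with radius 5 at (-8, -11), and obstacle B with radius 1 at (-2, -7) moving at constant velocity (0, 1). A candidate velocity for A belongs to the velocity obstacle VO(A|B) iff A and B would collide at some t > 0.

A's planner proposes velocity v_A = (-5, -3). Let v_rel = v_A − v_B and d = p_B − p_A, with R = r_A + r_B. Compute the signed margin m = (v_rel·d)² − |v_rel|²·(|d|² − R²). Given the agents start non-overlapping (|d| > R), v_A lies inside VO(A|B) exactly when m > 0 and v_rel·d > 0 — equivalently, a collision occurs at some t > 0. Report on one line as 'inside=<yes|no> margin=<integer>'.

d = (6, 4),  |d|² = 52;  R = 5+1 = 6,  c = 52−6² = 16
v_rel = (-5, -4),  |v_rel|² = 41;  v_rel·d = (-5)·(6) + (-4)·(4) = -46
41·t² + 92·t + 16 = 0  ⇒  m = (-46)² − 41·16 = 1460
m = 1460 > 0,  v_rel·d = -46 < 0  ⇒  outside

inside=no margin=1460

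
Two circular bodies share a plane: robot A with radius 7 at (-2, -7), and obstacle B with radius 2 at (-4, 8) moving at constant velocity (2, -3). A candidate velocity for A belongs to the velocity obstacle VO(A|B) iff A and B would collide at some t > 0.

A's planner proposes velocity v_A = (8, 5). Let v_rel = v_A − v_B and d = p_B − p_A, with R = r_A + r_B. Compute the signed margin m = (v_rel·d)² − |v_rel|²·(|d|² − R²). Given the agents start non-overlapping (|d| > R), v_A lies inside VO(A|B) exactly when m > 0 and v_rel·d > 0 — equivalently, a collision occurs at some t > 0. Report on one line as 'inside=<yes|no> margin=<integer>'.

d = (-2, 15),  |d|² = 229;  R = 7+2 = 9,  c = 229−9² = 148
v_rel = (6, 8),  |v_rel|² = 100;  v_rel·d = (6)·(-2) + (8)·(15) = 108
100·t² − 216·t + 148 = 0  ⇒  m = 108² − 100·148 = -3136
m = -3136 < 0,  v_rel·d = 108 > 0  ⇒  outside

inside=no margin=-3136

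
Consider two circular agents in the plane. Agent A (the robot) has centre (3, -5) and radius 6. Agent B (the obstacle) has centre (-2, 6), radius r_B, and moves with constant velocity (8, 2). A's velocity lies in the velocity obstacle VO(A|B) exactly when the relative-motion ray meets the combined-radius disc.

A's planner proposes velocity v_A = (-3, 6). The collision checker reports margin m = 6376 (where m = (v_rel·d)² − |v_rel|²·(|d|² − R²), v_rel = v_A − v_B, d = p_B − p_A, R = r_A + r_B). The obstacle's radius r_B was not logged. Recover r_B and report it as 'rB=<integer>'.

m = 6376
d = (-5, 11);  v_rel = (-11, 4),  |v_rel|² = 137
v_rel×d = (-11)·(11) − (4)·(-5) = -101
since m = R²·137 − (-101)²:  R² = (10201 + 6376) / 137 = 121
R = √121 = 11  ⇒  r_B = 11 − 6 = 5

rB=5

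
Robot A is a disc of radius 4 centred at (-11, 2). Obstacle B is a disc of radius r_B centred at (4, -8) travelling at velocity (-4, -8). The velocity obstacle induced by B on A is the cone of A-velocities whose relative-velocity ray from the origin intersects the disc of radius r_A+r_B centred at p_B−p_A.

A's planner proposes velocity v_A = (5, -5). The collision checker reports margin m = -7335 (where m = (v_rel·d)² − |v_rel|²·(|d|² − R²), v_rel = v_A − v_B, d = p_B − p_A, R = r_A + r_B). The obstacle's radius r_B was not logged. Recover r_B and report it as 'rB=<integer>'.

m = -7335
d = (15, -10);  v_rel = (9, 3),  |v_rel|² = 90
v_rel×d = (9)·(-10) − (3)·(15) = -135
since m = R²·90 − (-135)²:  R² = (18225 + -7335) / 90 = 121
R = √121 = 11  ⇒  r_B = 11 − 4 = 7

rB=7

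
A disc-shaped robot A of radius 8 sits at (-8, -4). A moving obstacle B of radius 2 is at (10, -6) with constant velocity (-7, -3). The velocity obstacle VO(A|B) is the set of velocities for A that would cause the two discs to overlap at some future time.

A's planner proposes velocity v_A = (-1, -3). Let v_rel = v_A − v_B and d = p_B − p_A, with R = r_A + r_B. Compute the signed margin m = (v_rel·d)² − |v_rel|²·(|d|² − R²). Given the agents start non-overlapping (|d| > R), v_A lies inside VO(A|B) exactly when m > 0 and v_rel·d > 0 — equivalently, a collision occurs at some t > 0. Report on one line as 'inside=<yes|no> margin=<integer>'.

d = (18, -2),  |d|² = 328;  R = 8+2 = 10,  c = 328−10² = 228
v_rel = (6, 0),  |v_rel|² = 36;  v_rel·d = (6)·(18) + (0)·(-2) = 108
36·t² − 216·t + 228 = 0  ⇒  m = 108² − 36·228 = 3456
m = 3456 > 0,  v_rel·d = 108 > 0  ⇒  inside

inside=yes margin=3456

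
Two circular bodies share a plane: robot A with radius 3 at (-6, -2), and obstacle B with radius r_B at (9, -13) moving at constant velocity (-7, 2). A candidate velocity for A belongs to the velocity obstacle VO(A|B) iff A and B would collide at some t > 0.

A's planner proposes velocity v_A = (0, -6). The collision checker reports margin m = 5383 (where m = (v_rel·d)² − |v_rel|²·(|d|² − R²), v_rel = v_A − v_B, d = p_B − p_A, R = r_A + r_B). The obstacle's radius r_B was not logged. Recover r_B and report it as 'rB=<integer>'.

m = 5383
d = (15, -11);  v_rel = (7, -8),  |v_rel|² = 113
v_rel×d = (7)·(-11) − (-8)·(15) = 43
since m = R²·113 − 43²:  R² = (1849 + 5383) / 113 = 64
R = √64 = 8  ⇒  r_B = 8 − 3 = 5

rB=5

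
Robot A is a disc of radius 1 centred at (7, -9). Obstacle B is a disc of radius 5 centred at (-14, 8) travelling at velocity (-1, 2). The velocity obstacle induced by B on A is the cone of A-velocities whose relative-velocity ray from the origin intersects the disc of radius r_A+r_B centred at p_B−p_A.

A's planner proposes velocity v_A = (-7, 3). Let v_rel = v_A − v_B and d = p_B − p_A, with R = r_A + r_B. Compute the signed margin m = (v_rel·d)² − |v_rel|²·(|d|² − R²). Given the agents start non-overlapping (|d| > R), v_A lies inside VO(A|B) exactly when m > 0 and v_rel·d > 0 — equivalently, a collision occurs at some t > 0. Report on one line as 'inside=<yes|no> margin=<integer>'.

d = (-21, 17),  |d|² = 730;  R = 1+5 = 6,  c = 730−6² = 694
v_rel = (-6, 1),  |v_rel|² = 37;  v_rel·d = (-6)·(-21) + (1)·(17) = 143
37·t² − 286·t + 694 = 0  ⇒  m = 143² − 37·694 = -5229
m = -5229 < 0,  v_rel·d = 143 > 0  ⇒  outside

inside=no margin=-5229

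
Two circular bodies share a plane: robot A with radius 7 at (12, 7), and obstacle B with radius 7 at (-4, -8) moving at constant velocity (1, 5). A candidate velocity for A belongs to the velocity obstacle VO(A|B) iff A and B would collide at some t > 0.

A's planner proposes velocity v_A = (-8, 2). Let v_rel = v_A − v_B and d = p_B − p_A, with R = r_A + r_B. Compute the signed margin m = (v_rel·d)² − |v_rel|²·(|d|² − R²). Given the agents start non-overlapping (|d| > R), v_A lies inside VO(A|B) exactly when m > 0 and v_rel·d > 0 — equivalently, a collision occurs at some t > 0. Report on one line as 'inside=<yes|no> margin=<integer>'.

d = (-16, -15),  |d|² = 481;  R = 7+7 = 14,  c = 481−14² = 285
v_rel = (-9, -3),  |v_rel|² = 90;  v_rel·d = (-9)·(-16) + (-3)·(-15) = 189
90·t² − 378·t + 285 = 0  ⇒  m = 189² − 90·285 = 10071
m = 10071 > 0,  v_rel·d = 189 > 0  ⇒  inside

inside=yes margin=10071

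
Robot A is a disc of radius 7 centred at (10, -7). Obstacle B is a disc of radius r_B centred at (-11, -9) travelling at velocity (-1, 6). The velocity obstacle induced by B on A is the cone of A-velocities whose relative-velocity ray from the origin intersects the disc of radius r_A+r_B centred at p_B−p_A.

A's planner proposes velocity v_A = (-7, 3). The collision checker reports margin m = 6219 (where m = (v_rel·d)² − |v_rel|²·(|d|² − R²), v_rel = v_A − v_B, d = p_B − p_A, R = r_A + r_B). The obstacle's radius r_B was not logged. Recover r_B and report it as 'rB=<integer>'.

m = 6219
d = (-21, -2);  v_rel = (-6, -3),  |v_rel|² = 45
v_rel×d = (-6)·(-2) − (-3)·(-21) = -51
since m = R²·45 − (-51)²:  R² = (2601 + 6219) / 45 = 196
R = √196 = 14  ⇒  r_B = 14 − 7 = 7

rB=7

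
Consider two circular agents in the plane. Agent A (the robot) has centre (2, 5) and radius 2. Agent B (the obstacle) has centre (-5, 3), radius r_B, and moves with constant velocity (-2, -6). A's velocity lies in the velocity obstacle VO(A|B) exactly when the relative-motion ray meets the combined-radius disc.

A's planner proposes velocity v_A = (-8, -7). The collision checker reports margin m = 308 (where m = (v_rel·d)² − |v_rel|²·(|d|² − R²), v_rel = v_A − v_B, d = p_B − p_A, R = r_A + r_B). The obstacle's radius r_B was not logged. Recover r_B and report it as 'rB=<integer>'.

m = 308
d = (-7, -2);  v_rel = (-6, -1),  |v_rel|² = 37
v_rel×d = (-6)·(-2) − (-1)·(-7) = 5
since m = R²·37 − 5²:  R² = (25 + 308) / 37 = 9
R = √9 = 3  ⇒  r_B = 3 − 2 = 1

rB=1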